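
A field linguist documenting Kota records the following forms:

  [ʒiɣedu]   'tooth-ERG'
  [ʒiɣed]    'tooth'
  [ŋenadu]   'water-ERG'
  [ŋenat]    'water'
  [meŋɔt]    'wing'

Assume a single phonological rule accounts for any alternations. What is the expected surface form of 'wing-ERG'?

In [ŋenadu] and [ŋenat] the final segment of 'water' alternates: [d] ~ [t].
But 'tooth' keeps [d] in both environments ([ʒiɣedu], [ʒiɣed]), so there is no rule changing /d/ to [t] in isolation.
Therefore /t/ is basic and [d] is derived by intervocalic voicing (voiceless stops become voiced between vowels).
From [meŋɔt] the stem 'wing' is /meŋɔt/; between vowels this yields [meŋɔdu].

[meŋɔdu]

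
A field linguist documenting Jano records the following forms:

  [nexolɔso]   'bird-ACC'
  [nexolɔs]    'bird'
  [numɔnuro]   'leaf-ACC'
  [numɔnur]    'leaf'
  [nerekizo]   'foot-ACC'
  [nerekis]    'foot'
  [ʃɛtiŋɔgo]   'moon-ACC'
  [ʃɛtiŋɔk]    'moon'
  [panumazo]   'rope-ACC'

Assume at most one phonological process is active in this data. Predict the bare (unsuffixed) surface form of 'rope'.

In [nerekizo] and [nerekis] the final segment of 'foot' alternates: [z] ~ [s].
If /s/ were underlying and a rule turned it into [z] before the ACC suffix, 'bird' would also alternate; but it has [s] in both [nexolɔso] and [nexolɔs].
So /z/ is underlying, and a rule of word-final obstruent devoicing — voiced obstruents become voiceless word-finally — gives [s].
From [panumazo] the stem 'rope' is /panumaz/; word-finally this yields [panumas].

[panumas]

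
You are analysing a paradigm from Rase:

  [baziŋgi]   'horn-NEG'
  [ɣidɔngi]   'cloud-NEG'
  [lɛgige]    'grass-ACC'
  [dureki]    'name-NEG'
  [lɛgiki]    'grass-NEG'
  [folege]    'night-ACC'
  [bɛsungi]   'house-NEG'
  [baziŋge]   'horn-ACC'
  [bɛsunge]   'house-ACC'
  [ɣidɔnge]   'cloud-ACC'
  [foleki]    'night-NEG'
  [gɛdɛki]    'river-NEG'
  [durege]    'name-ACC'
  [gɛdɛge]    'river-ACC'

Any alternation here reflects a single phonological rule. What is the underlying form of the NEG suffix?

The NEG suffix surfaces as [-gi] and [-ki], depending on the final segment of the stem.
The ACC suffix, which begins with [g], is invariant after every stem; so [g] is not altered by any rule here.
The NEG suffix is therefore /-ki/ underlyingly, with post-nasal voicing: voiceless stops become voiced after a nasal.

/-ki/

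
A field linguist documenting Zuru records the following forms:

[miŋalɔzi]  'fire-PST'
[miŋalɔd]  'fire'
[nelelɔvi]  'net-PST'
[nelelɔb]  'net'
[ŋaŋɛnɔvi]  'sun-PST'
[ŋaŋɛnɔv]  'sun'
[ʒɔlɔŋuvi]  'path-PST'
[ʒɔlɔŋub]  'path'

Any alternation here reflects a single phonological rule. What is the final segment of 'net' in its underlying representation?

/b/

The root 'net' surfaces as [nelelɔvi] and [nelelɔb], with a stem-final [v] ~ [b] alternation.
If /v/ were underlying and a rule turned it into [b] in isolation, 'sun' would also alternate; but it has [v] in both [ŋaŋɛnɔvi] and [ŋaŋɛnɔv].
Therefore /b/ is basic and [v] is derived by intervocalic spirantization (voiced stops become fricatives between vowels).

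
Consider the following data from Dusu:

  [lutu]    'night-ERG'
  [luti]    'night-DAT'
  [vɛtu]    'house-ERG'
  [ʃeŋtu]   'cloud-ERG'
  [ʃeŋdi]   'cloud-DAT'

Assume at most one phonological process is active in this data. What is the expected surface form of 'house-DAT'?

[vɛti]

The DAT morpheme has two allomorphs, [-di] and [-ti].
By contrast the ERG suffix keeps its initial [t] throughout — that segment must be underlying.
So the underlying form is /-di/, and voiced stops become voiceless after a vowel.
After 'house', which ends in a vowel, the suffix surfaces as [-ti], giving [vɛti].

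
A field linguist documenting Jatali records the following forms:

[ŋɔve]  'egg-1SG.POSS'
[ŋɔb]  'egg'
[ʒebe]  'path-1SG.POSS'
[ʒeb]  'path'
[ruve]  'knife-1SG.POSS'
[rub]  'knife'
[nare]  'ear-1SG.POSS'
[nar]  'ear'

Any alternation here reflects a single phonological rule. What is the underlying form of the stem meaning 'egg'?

/ŋɔv/

In [ŋɔve] and [ŋɔb] the final segment of 'egg' alternates: [v] ~ [b].
But 'path' keeps [b] in both environments ([ʒebe], [ʒeb]), so there is no rule changing /b/ to [v] before the 1SG.POSS suffix.
The alternation reflects word-final hardening: voiced fricatives become stops word-finally. /v/ is underlying.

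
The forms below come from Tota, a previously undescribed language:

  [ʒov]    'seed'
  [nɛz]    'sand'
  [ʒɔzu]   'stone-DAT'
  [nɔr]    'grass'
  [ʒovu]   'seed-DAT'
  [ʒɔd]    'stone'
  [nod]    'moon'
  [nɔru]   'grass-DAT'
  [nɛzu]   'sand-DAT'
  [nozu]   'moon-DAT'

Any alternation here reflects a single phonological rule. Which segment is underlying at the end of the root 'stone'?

/d/

In [ʒɔzu] and [ʒɔd] the final segment of 'stone' alternates: [z] ~ [d].
But 'sand' keeps [z] in both environments ([nɛzu], [nɛz]), so there is no rule changing /z/ to [d] in isolation.
So /d/ is underlying, and a rule of intervocalic spirantization — voiced stops become fricatives between vowels — gives [z].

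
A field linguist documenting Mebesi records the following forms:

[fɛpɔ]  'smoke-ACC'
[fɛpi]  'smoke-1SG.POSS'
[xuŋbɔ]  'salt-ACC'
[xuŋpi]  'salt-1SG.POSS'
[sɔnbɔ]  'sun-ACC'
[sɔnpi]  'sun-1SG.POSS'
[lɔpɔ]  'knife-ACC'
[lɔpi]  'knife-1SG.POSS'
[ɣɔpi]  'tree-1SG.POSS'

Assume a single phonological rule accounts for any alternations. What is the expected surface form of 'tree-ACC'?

[ɣɔpɔ]

The ACC suffix surfaces as [-bɔ] and [-pɔ], depending on the final segment of the stem.
By contrast the 1SG.POSS suffix keeps its initial [p] throughout — that segment must be underlying.
The ACC suffix is therefore /-bɔ/ underlyingly, with post-vocalic devoicing: voiced stops become voiceless after a vowel.
After 'tree', which ends in a vowel, the suffix surfaces as [-pɔ], giving [ɣɔpɔ].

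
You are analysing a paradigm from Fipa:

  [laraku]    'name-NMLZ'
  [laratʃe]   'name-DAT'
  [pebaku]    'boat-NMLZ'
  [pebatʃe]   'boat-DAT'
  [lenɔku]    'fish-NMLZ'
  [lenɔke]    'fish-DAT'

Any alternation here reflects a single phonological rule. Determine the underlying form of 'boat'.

/pebatʃ/

'boat' shows [k] ~ [tʃ] at the end of the stem ([pebaku] vs [pebatʃe]).
If /k/ were underlying and a rule turned it into [tʃ] before the DAT suffix, 'fish' would also alternate; but it has [k] in both [lenɔku] and [lenɔke].
So /tʃ/ is underlying, and a rule of depalatalization — palato-alveolar /tʃ/ becomes [k] when no front vowel follows — gives [k].
Hence 'boat' is /pebatʃ/ underlyingly.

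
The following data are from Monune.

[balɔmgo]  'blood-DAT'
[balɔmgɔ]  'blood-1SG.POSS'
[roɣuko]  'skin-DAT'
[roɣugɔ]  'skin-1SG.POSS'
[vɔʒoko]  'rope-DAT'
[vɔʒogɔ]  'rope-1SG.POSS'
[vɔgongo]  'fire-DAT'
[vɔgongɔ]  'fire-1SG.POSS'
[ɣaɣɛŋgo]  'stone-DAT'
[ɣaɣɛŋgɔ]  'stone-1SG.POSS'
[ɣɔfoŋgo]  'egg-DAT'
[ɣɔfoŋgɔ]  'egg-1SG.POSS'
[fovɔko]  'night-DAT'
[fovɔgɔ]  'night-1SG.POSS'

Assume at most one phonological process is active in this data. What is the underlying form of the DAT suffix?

/-ko/

The DAT morpheme has two allomorphs, [-go] and [-ko].
The 1SG.POSS suffix, which begins with [g], is invariant after every stem; so [g] is not altered by any rule here.
So the underlying form is /-ko/, and voiceless stops become voiced after a nasal.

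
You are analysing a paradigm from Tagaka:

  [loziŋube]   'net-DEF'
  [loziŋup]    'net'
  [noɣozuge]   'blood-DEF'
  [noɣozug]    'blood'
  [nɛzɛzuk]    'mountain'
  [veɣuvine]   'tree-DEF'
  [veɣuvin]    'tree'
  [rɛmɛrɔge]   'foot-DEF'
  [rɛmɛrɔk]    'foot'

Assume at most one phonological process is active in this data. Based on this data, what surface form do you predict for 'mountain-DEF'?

The root 'foot' surfaces as [rɛmɛrɔge] and [rɛmɛrɔk], with a stem-final [g] ~ [k] alternation.
Compare 'blood', with invariant [g] in [noɣozuge] and [noɣozug]: an analysis with underlying /g/ and a rule producing [k] in isolation would wrongly predict alternation here too.
So /k/ is underlying, and a rule of intervocalic voicing — voiceless stops become voiced between vowels — gives [g].
The one attested form of 'mountain', [nɛzɛzuk], shows underlying /nɛzɛzuk/. Applying the same rule between vowels gives [nɛzɛzuge].

[nɛzɛzuge]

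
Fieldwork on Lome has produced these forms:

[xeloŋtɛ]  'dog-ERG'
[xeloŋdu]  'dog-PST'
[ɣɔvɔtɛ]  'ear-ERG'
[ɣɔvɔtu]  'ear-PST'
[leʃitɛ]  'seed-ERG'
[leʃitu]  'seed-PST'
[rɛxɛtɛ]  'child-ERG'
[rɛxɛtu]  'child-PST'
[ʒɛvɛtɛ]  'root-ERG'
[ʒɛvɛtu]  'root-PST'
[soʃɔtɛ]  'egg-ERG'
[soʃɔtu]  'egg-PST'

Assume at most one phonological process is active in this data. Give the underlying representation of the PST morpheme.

/-du/

The PST morpheme has two allomorphs, [-du] and [-tu].
By contrast the ERG suffix keeps its initial [t] throughout — that segment must be underlying.
So the underlying form is /-du/, and voiced stops become voiceless after a vowel.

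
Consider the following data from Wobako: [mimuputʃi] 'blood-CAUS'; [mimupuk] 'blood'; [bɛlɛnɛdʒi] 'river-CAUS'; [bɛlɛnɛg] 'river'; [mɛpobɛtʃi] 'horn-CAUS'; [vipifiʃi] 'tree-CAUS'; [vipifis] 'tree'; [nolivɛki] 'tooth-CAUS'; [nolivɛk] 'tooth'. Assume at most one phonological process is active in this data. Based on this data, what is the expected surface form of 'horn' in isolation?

[mɛpobɛk]

The stem for 'blood' ends in [tʃ] in [mimuputʃi] but [k] in [mimupuk].
If /k/ were underlying and a rule turned it into [tʃ] before the CAUS suffix, 'tooth' would also alternate; but it has [k] in both [nolivɛki] and [nolivɛk].
So /tʃ/ is underlying, and a rule of depalatalization — palato-alveolar /tʃ/, /dʒ/ and /ʃ/ become [k], [g] and [s] when no front vowel follows — gives [k].
The one attested form of 'horn', [mɛpobɛtʃi], shows underlying /mɛpobɛtʃ/. Applying the same rule when no front vowel follows gives [mɛpobɛk].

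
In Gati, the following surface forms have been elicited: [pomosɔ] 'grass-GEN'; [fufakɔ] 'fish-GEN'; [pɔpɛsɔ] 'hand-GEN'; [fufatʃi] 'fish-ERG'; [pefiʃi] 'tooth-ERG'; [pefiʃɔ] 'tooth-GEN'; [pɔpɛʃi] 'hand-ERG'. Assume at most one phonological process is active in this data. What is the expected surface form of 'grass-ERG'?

The stem for 'hand' ends in [s] in [pɔpɛsɔ] but [ʃ] in [pɔpɛʃi].
But 'tooth' keeps [ʃ] in both environments ([pefiʃɔ], [pefiʃi]), so there is no rule changing /ʃ/ to [s] before the GEN suffix.
The alternation reflects palatalization before a front vowel: /k/ and /s/ become palato-alveolar [tʃ] and [ʃ] before a front vowel. /s/ is underlying.
From [pomosɔ] the stem 'grass' is /pomos/; before a front vowel this yields [pomoʃi].

[pomoʃi]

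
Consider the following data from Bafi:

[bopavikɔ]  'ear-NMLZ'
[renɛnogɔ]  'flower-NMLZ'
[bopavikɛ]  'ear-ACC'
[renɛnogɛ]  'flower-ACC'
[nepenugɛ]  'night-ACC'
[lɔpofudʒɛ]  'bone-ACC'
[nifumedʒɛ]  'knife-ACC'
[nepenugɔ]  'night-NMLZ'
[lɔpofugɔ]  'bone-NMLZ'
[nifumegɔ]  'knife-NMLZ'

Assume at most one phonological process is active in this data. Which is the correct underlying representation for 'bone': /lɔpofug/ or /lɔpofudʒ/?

The root 'bone' surfaces as [lɔpofugɔ] and [lɔpofudʒɛ], with a stem-final [g] ~ [dʒ] alternation.
The stem 'flower' ([renɛnogɔ], [renɛnogɛ]) shows [g] unchanged in both environments, so [g] cannot be basic with [dʒ] derived before the ACC suffix.
The alternation reflects depalatalization: palato-alveolar /dʒ/ becomes [g] when no front vowel follows. /dʒ/ is underlying.

/lɔpofudʒ/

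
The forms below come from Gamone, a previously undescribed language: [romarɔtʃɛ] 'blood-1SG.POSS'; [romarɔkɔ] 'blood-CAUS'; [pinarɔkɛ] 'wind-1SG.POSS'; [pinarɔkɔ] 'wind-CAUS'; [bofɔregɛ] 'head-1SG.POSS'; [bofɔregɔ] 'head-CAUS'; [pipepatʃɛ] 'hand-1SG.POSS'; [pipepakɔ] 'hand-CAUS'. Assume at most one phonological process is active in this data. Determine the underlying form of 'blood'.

The stem for 'blood' ends in [tʃ] in [romarɔtʃɛ] but [k] in [romarɔkɔ].
Compare 'wind', with invariant [k] in [pinarɔkɛ] and [pinarɔkɔ]: an analysis with underlying /k/ and a rule producing [tʃ] before the 1SG.POSS suffix would wrongly predict alternation here too.
So /tʃ/ is underlying, and a rule of depalatalization — palato-alveolar /tʃ/ becomes [k] when no front vowel follows — gives [k].

/romarɔtʃ/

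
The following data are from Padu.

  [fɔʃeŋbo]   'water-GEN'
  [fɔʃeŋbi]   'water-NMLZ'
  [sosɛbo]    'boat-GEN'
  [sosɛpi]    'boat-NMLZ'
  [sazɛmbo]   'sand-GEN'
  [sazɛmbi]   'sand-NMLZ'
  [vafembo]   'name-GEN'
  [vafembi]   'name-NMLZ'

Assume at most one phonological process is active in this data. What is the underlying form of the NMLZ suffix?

/-pi/

The NMLZ suffix surfaces as [-bi] and [-pi], depending on the final segment of the stem.
By contrast the GEN suffix keeps its initial [b] throughout — that segment must be underlying.
So the underlying form is /-pi/, and voiceless stops become voiced after a nasal.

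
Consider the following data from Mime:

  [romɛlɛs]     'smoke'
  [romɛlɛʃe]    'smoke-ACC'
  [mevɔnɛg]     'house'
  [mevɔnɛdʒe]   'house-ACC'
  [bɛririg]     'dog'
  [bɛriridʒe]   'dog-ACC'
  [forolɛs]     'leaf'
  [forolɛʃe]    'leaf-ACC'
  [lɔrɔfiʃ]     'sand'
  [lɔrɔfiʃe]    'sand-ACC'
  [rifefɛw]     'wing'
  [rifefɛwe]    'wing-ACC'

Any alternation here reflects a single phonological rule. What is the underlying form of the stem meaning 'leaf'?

/forolɛs/

The stem for 'leaf' ends in [s] in [forolɛs] but [ʃ] in [forolɛʃe].
The stem 'sand' ([lɔrɔfiʃ], [lɔrɔfiʃe]) shows [ʃ] unchanged in both environments, so [ʃ] cannot be basic with [s] derived in isolation.
The underlying segment must be /s/; /g/ and /s/ become palato-alveolar [dʒ] and [ʃ] before a front vowel, yielding [ʃ] there.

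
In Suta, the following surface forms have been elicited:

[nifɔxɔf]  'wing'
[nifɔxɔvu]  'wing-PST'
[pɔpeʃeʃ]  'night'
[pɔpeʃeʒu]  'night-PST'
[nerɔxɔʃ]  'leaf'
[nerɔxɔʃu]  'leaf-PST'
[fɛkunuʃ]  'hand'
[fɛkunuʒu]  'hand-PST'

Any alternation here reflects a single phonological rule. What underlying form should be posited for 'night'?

/pɔpeʃeʒ/

In [pɔpeʃeʃ] and [pɔpeʃeʒu] the final segment of 'night' alternates: [ʃ] ~ [ʒ].
If /ʃ/ were underlying and a rule turned it into [ʒ] before the PST suffix, 'leaf' would also alternate; but it has [ʃ] in both [nerɔxɔʃ] and [nerɔxɔʃu].
Therefore /ʒ/ is basic and [ʃ] is derived by word-final obstruent devoicing (voiced obstruents become voiceless word-finally).
Hence 'night' is /pɔpeʃeʒ/ underlyingly.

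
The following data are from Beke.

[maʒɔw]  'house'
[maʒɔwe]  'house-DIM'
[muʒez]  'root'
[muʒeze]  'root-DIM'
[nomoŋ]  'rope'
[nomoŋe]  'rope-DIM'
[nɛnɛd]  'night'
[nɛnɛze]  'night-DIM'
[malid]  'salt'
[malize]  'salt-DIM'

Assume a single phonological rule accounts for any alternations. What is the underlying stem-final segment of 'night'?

/d/

'night' shows [d] ~ [z] at the end of the stem ([nɛnɛd] vs [nɛnɛze]).
Compare 'root', with invariant [z] in [muʒez] and [muʒeze]: an analysis with underlying /z/ and a rule producing [d] in isolation would wrongly predict alternation here too.
Therefore /d/ is basic and [z] is derived by intervocalic spirantization (voiced stops become fricatives between vowels).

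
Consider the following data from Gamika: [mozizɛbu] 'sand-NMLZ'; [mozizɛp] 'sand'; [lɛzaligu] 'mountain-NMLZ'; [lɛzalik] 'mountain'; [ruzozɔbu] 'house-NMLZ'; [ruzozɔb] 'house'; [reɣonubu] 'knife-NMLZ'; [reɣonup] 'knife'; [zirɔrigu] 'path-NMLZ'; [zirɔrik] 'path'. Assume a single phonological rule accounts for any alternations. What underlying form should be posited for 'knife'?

'knife' shows [b] ~ [p] at the end of the stem ([reɣonubu] vs [reɣonup]).
If /b/ were underlying and a rule turned it into [p] in isolation, 'house' would also alternate; but it has [b] in both [ruzozɔbu] and [ruzozɔb].
The underlying segment must be /p/; voiceless stops become voiced between vowels, yielding [b] there.

/reɣonup/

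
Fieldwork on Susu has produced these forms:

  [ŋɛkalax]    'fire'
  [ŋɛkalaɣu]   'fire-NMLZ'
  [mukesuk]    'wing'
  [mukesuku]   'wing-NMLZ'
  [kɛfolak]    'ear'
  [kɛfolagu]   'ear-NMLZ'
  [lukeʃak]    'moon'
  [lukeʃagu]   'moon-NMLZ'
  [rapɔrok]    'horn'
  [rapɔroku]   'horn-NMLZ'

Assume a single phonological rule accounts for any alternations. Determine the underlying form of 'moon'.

The root 'moon' surfaces as [lukeʃak] and [lukeʃagu], with a stem-final [k] ~ [g] alternation.
But 'horn' keeps [k] in both environments ([rapɔrok], [rapɔroku]), so there is no rule changing /k/ to [g] before the NMLZ suffix.
The alternation reflects word-final obstruent devoicing: voiced obstruents become voiceless word-finally. /g/ is underlying.
Hence 'moon' is /lukeʃag/ underlyingly.

/lukeʃag/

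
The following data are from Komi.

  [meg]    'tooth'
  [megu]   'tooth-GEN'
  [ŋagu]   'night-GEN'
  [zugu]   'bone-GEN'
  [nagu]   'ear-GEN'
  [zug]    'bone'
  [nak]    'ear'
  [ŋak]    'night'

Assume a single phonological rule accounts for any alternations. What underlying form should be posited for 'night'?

/ŋak/

'night' shows [g] ~ [k] at the end of the stem ([ŋagu] vs [ŋak]).
If /g/ were underlying and a rule turned it into [k] in isolation, 'tooth' would also alternate; but it has [g] in both [megu] and [meg].
The underlying segment must be /k/; voiceless stops become voiced between vowels, yielding [g] there.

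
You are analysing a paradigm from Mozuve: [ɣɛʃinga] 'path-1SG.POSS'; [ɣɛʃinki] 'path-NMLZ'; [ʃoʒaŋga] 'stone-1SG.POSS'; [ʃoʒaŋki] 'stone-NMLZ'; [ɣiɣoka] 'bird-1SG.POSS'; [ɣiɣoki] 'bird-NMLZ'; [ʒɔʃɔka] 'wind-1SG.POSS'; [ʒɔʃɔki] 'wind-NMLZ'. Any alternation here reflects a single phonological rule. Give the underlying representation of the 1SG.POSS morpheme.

/-ga/

The 1SG.POSS suffix surfaces as [-ga] and [-ka], depending on the final segment of the stem.
By contrast the NMLZ suffix keeps its initial [k] throughout — that segment must be underlying.
So the underlying form is /-ga/, and voiced stops become voiceless after a vowel.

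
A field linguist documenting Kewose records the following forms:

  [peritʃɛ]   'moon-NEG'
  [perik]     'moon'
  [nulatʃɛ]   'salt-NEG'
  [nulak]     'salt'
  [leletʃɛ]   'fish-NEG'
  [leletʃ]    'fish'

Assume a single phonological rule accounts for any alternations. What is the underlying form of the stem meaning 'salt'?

The root 'salt' surfaces as [nulatʃɛ] and [nulak], with a stem-final [tʃ] ~ [k] alternation.
The stem 'fish' ([leletʃɛ], [leletʃ]) shows [tʃ] unchanged in both environments, so [tʃ] cannot be basic with [k] derived in isolation.
Therefore /k/ is basic and [tʃ] is derived by palatalization before a front vowel (/k/ becomes palato-alveolar [tʃ] before a front vowel).
The underlying form of 'salt' is therefore /nulak/.

/nulak/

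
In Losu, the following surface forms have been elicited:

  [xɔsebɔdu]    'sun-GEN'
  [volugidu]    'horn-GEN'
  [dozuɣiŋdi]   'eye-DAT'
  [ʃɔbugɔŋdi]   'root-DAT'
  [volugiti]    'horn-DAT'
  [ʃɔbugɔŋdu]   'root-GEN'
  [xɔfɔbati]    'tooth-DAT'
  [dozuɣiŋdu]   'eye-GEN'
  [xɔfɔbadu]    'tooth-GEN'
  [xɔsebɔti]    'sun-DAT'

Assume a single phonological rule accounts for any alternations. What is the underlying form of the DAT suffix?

The DAT morpheme has two allomorphs, [-di] and [-ti].
By contrast the GEN suffix keeps its initial [d] throughout — that segment must be underlying.
The DAT suffix is therefore /-ti/ underlyingly, with post-nasal voicing: voiceless stops become voiced after a nasal.

/-ti/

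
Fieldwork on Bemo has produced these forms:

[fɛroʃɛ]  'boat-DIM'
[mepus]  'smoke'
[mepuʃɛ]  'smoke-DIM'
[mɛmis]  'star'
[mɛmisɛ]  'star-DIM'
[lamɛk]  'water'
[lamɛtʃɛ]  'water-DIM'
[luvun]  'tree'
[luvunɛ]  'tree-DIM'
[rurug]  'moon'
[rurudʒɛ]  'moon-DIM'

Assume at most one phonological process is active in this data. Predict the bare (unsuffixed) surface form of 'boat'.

[fɛros]

The stem for 'smoke' ends in [s] in [mepus] but [ʃ] in [mepuʃɛ].
The stem 'star' ([mɛmis], [mɛmisɛ]) shows [s] unchanged in both environments, so [s] cannot be basic with [ʃ] derived before the DIM suffix.
So /ʃ/ is underlying, and a rule of depalatalization — palato-alveolar /tʃ/, /dʒ/ and /ʃ/ become [k], [g] and [s] when no front vowel follows — gives [s].
The one attested form of 'boat', [fɛroʃɛ], shows underlying /fɛroʃ/. Applying the same rule when no front vowel follows gives [fɛros].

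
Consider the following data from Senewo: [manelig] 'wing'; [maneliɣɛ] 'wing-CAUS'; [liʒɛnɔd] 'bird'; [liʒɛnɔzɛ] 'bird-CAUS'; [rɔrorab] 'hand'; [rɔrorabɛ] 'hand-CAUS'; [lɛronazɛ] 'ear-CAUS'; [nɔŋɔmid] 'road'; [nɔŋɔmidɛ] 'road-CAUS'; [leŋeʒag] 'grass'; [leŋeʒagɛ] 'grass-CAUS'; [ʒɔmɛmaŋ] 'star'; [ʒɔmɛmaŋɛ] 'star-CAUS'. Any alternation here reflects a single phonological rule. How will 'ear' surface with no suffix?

In [liʒɛnɔd] and [liʒɛnɔzɛ] the final segment of 'bird' alternates: [d] ~ [z].
Compare 'road', with invariant [d] in [nɔŋɔmid] and [nɔŋɔmidɛ]: an analysis with underlying /d/ and a rule producing [z] before the CAUS suffix would wrongly predict alternation here too.
The underlying segment must be /z/; voiced fricatives become stops word-finally, yielding [d] there.
From [lɛronazɛ] the stem 'ear' is /lɛronaz/; word-finally this yields [lɛronad].

[lɛronad]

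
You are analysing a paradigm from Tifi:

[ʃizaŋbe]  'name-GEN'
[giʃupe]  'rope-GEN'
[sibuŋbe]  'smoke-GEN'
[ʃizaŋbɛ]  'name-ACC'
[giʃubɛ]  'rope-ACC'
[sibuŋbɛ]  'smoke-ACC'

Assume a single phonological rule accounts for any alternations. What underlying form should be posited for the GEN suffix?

The GEN morpheme has two allomorphs, [-be] and [-pe].
The ACC suffix, which begins with [b], is invariant after every stem; so [b] is not altered by any rule here.
So the underlying form is /-pe/, and voiceless stops become voiced after a nasal.

/-pe/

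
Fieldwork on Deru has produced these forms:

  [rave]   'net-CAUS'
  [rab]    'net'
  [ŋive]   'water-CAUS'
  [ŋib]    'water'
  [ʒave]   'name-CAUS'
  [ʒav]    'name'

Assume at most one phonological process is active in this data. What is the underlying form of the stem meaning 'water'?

'water' shows [v] ~ [b] at the end of the stem ([ŋive] vs [ŋib]).
Compare 'name', with invariant [v] in [ʒave] and [ʒav]: an analysis with underlying /v/ and a rule producing [b] in isolation would wrongly predict alternation here too.
The underlying segment must be /b/; voiced stops become fricatives between vowels, yielding [v] there.
So 'water' = /ŋib/.

/ŋib/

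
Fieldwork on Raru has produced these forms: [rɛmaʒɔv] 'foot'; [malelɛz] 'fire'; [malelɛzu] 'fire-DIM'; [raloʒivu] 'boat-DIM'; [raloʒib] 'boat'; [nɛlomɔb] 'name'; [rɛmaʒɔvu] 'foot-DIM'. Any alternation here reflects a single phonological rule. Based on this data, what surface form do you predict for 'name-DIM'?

The root 'boat' surfaces as [raloʒivu] and [raloʒib], with a stem-final [v] ~ [b] alternation.
The stem 'foot' ([rɛmaʒɔvu], [rɛmaʒɔv]) shows [v] unchanged in both environments, so [v] cannot be basic with [b] derived in isolation.
So /b/ is underlying, and a rule of intervocalic spirantization — voiced stops become fricatives between vowels — gives [v].
From [nɛlomɔb] the stem 'name' is /nɛlomɔb/; between vowels this yields [nɛlomɔvu].

[nɛlomɔvu]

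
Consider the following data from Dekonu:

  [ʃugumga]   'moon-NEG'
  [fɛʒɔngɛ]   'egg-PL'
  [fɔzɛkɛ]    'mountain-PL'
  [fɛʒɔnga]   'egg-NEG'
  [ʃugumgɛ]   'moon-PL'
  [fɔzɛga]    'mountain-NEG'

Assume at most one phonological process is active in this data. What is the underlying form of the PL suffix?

/-kɛ/

The PL morpheme has two allomorphs, [-gɛ] and [-kɛ].
By contrast the NEG suffix keeps its initial [g] throughout — that segment must be underlying.
The PL suffix is therefore /-kɛ/ underlyingly, with post-nasal voicing: voiceless stops become voiced after a nasal.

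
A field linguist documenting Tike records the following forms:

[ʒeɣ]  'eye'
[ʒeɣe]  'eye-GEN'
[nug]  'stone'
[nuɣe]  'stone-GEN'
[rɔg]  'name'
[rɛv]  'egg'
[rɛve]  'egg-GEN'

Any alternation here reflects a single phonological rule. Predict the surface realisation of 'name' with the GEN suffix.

[rɔɣe]

The root 'stone' surfaces as [nug] and [nuɣe], with a stem-final [g] ~ [ɣ] alternation.
The stem 'eye' ([ʒeɣ], [ʒeɣe]) shows [ɣ] unchanged in both environments, so [ɣ] cannot be basic with [g] derived in isolation.
The underlying segment must be /g/; voiced stops become fricatives between vowels, yielding [ɣ] there.
From [rɔg] the stem 'name' is /rɔg/; between vowels this yields [rɔɣe].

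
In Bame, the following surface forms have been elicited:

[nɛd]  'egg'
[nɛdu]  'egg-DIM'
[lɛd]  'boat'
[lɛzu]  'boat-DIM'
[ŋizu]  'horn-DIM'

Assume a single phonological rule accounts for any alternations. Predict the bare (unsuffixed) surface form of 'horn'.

[ŋid]

In [lɛd] and [lɛzu] the final segment of 'boat' alternates: [d] ~ [z].
But 'egg' keeps [d] in both environments ([nɛd], [nɛdu]), so there is no rule changing /d/ to [z] before the DIM suffix.
The underlying segment must be /z/; voiced fricatives become stops word-finally, yielding [d] there.
From [ŋizu] the stem 'horn' is /ŋiz/; word-finally this yields [ŋid].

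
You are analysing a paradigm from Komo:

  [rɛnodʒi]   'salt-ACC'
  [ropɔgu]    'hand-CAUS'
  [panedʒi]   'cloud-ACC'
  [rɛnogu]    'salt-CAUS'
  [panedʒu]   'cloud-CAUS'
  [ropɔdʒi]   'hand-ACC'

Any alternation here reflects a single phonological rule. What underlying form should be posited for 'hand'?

/ropɔg/

In [ropɔdʒi] and [ropɔgu] the final segment of 'hand' alternates: [dʒ] ~ [g].
If /dʒ/ were underlying and a rule turned it into [g] before the CAUS suffix, 'cloud' would also alternate; but it has [dʒ] in both [panedʒi] and [panedʒu].
The underlying segment must be /g/; /g/ becomes palato-alveolar [dʒ] before a front vowel, yielding [dʒ] there.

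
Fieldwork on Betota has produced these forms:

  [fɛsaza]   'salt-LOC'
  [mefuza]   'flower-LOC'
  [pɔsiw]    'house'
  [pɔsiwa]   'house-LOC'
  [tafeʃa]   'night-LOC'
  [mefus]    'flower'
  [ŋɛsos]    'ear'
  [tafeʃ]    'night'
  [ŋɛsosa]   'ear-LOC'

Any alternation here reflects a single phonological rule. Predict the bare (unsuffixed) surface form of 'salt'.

[fɛsas]

The root 'flower' surfaces as [mefus] and [mefuza], with a stem-final [s] ~ [z] alternation.
Compare 'ear', with invariant [s] in [ŋɛsos] and [ŋɛsosa]: an analysis with underlying /s/ and a rule producing [z] before the LOC suffix would wrongly predict alternation here too.
So /z/ is underlying, and a rule of word-final obstruent devoicing — voiced obstruents become voiceless word-finally — gives [s].
From [fɛsaza] the stem 'salt' is /fɛsaz/; word-finally this yields [fɛsas].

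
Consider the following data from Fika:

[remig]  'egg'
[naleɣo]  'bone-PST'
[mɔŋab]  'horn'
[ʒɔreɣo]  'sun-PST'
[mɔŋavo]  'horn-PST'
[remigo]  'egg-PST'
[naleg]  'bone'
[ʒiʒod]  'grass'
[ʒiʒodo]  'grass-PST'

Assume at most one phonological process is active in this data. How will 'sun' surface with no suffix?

The root 'bone' surfaces as [naleɣo] and [naleg], with a stem-final [ɣ] ~ [g] alternation.
The stem 'egg' ([remigo], [remig]) shows [g] unchanged in both environments, so [g] cannot be basic with [ɣ] derived before the PST suffix.
Therefore /ɣ/ is basic and [g] is derived by word-final hardening (voiced fricatives become stops word-finally).
From [ʒɔreɣo] the stem 'sun' is /ʒɔreɣ/; word-finally this yields [ʒɔreg].

[ʒɔreg]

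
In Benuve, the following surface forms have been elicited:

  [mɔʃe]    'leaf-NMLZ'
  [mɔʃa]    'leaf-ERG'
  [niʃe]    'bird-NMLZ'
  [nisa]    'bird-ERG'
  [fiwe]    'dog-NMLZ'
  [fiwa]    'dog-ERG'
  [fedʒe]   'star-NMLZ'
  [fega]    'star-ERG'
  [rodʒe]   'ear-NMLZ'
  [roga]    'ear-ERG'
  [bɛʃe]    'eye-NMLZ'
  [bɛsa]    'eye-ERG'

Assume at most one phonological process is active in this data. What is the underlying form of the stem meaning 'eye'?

/bɛs/

'eye' shows [ʃ] ~ [s] at the end of the stem ([bɛʃe] vs [bɛsa]).
But 'leaf' keeps [ʃ] in both environments ([mɔʃe], [mɔʃa]), so there is no rule changing /ʃ/ to [s] before the ERG suffix.
So /s/ is underlying, and a rule of palatalization before a front vowel — /g/ and /s/ become palato-alveolar [dʒ] and [ʃ] before a front vowel — gives [ʃ].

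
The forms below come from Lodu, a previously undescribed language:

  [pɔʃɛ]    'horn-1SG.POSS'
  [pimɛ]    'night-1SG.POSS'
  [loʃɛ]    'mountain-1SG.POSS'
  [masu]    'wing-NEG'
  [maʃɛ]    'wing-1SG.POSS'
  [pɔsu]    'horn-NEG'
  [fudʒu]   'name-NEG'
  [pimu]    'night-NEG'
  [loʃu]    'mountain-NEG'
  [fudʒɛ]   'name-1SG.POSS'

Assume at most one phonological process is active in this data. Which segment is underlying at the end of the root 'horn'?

'horn' shows [ʃ] ~ [s] at the end of the stem ([pɔʃɛ] vs [pɔsu]).
The stem 'mountain' ([loʃɛ], [loʃu]) shows [ʃ] unchanged in both environments, so [ʃ] cannot be basic with [s] derived before the NEG suffix.
Therefore /s/ is basic and [ʃ] is derived by palatalization before a front vowel (/s/ becomes palato-alveolar [ʃ] before a front vowel).

/s/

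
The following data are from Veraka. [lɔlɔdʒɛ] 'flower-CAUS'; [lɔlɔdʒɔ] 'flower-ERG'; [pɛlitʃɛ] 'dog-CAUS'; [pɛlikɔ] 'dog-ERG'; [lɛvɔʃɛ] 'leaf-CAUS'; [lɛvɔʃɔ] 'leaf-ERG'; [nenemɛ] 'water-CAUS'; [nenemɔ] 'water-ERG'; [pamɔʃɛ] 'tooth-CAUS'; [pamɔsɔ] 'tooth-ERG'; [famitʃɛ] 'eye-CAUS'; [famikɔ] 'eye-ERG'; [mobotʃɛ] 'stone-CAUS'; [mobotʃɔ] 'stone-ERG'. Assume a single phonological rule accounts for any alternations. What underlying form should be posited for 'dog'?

In [pɛlitʃɛ] and [pɛlikɔ] the final segment of 'dog' alternates: [tʃ] ~ [k].
The stem 'stone' ([mobotʃɛ], [mobotʃɔ]) shows [tʃ] unchanged in both environments, so [tʃ] cannot be basic with [k] derived before the ERG suffix.
Therefore /k/ is basic and [tʃ] is derived by palatalization before a front vowel (/k/ and /s/ become palato-alveolar [tʃ] and [ʃ] before a front vowel).
Hence 'dog' is /pɛlik/ underlyingly.

/pɛlik/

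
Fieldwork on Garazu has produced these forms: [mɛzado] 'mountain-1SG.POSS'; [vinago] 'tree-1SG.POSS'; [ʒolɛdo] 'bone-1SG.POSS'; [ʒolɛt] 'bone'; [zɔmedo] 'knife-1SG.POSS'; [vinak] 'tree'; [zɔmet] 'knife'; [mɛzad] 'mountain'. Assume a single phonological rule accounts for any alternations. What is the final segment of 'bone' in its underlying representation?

In [ʒolɛdo] and [ʒolɛt] the final segment of 'bone' alternates: [d] ~ [t].
But 'mountain' keeps [d] in both environments ([mɛzado], [mɛzad]), so there is no rule changing /d/ to [t] in isolation.
So /t/ is underlying, and a rule of intervocalic voicing — voiceless stops become voiced between vowels — gives [d].

/t/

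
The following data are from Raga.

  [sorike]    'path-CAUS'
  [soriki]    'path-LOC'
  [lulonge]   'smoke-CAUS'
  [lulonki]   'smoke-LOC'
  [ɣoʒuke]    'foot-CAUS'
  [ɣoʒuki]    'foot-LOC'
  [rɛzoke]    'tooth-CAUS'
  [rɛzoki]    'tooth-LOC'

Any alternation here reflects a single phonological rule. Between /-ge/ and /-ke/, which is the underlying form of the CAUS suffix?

/-ge/

The CAUS suffix surfaces as [-ge] and [-ke], depending on the final segment of the stem.
The LOC suffix, which begins with [k], is invariant after every stem; so [k] is not altered by any rule here.
So the underlying form is /-ge/, and voiced stops become voiceless after a vowel.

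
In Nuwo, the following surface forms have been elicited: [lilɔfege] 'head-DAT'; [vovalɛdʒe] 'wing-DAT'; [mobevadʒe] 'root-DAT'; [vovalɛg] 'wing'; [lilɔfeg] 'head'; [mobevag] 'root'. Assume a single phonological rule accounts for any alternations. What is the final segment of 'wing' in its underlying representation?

/dʒ/

'wing' shows [dʒ] ~ [g] at the end of the stem ([vovalɛdʒe] vs [vovalɛg]).
The stem 'head' ([lilɔfege], [lilɔfeg]) shows [g] unchanged in both environments, so [g] cannot be basic with [dʒ] derived before the DAT suffix.
So /dʒ/ is underlying, and a rule of depalatalization — palato-alveolar /dʒ/ becomes [g] when no front vowel follows — gives [g].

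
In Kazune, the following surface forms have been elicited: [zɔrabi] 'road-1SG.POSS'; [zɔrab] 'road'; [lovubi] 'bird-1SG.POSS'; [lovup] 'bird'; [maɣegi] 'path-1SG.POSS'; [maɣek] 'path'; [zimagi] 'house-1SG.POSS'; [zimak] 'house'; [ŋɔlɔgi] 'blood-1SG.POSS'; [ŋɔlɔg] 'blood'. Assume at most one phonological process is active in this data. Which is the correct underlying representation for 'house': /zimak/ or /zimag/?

The stem for 'house' ends in [g] in [zimagi] but [k] in [zimak].
The stem 'blood' ([ŋɔlɔgi], [ŋɔlɔg]) shows [g] unchanged in both environments, so [g] cannot be basic with [k] derived in isolation.
The alternation reflects intervocalic voicing: voiceless stops become voiced between vowels. /k/ is underlying.

/zimak/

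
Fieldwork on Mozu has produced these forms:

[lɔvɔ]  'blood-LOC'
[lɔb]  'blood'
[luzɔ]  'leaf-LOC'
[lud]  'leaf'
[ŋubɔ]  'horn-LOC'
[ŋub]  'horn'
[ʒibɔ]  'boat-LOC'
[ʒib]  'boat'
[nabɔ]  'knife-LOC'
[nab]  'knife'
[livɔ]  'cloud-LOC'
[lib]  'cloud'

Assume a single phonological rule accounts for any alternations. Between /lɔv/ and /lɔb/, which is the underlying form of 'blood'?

/lɔv/

'blood' shows [v] ~ [b] at the end of the stem ([lɔvɔ] vs [lɔb]).
If /b/ were underlying and a rule turned it into [v] before the LOC suffix, 'horn' would also alternate; but it has [b] in both [ŋubɔ] and [ŋub].
Therefore /v/ is basic and [b] is derived by word-final hardening (voiced fricatives become stops word-finally).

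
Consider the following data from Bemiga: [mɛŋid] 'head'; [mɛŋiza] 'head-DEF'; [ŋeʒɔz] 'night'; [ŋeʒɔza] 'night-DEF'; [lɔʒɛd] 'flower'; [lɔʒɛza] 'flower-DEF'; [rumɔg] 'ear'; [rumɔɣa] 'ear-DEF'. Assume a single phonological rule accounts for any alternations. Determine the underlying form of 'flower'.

The stem for 'flower' ends in [d] in [lɔʒɛd] but [z] in [lɔʒɛza].
The stem 'night' ([ŋeʒɔz], [ŋeʒɔza]) shows [z] unchanged in both environments, so [z] cannot be basic with [d] derived in isolation.
Therefore /d/ is basic and [z] is derived by intervocalic spirantization (voiced stops become fricatives between vowels).
The underlying form of 'flower' is therefore /lɔʒɛd/.

/lɔʒɛd/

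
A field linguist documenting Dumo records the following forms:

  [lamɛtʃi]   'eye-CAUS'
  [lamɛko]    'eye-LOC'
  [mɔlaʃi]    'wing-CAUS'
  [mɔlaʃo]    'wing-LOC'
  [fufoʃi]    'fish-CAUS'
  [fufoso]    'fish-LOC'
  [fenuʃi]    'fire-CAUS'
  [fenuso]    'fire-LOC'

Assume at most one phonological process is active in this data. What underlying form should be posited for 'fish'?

/fufos/

In [fufoʃi] and [fufoso] the final segment of 'fish' alternates: [ʃ] ~ [s].
If /ʃ/ were underlying and a rule turned it into [s] before the LOC suffix, 'wing' would also alternate; but it has [ʃ] in both [mɔlaʃi] and [mɔlaʃo].
So /s/ is underlying, and a rule of palatalization before a front vowel — /k/ and /s/ become palato-alveolar [tʃ] and [ʃ] before a front vowel — gives [ʃ].
The underlying form of 'fish' is therefore /fufos/.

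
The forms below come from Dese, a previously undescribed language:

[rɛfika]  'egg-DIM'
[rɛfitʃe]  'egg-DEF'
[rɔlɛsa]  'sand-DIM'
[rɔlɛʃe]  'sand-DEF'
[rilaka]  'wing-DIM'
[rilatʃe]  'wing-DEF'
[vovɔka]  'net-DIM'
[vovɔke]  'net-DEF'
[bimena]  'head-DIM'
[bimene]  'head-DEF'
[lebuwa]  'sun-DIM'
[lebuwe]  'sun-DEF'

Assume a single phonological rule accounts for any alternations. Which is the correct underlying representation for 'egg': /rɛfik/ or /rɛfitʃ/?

'egg' shows [k] ~ [tʃ] at the end of the stem ([rɛfika] vs [rɛfitʃe]).
If /k/ were underlying and a rule turned it into [tʃ] before the DEF suffix, 'net' would also alternate; but it has [k] in both [vovɔka] and [vovɔke].
The underlying segment must be /tʃ/; palato-alveolar /tʃ/ and /ʃ/ become [k] and [s] when no front vowel follows, yielding [k] there.

/rɛfitʃ/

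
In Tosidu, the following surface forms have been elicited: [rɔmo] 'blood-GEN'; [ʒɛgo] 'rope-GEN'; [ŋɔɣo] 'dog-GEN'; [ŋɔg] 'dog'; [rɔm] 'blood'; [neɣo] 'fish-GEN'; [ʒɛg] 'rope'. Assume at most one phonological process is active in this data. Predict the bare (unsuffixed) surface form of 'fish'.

'dog' shows [ɣ] ~ [g] at the end of the stem ([ŋɔɣo] vs [ŋɔg]).
If /g/ were underlying and a rule turned it into [ɣ] before the GEN suffix, 'rope' would also alternate; but it has [g] in both [ʒɛgo] and [ʒɛg].
The alternation reflects word-final hardening: voiced fricatives become stops word-finally. /ɣ/ is underlying.
The one attested form of 'fish', [neɣo], shows underlying /neɣ/. Applying the same rule word-finally gives [neg].

[neg]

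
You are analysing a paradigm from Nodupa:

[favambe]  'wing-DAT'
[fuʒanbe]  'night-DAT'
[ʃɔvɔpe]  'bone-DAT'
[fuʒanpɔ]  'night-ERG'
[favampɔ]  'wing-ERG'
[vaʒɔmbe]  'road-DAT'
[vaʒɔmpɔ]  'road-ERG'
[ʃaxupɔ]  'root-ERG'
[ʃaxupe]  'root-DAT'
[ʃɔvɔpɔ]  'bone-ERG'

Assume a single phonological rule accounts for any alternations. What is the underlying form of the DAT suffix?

The DAT morpheme has two allomorphs, [-be] and [-pe].
By contrast the ERG suffix keeps its initial [p] throughout — that segment must be underlying.
So the underlying form is /-be/, and voiced stops become voiceless after a vowel.

/-be/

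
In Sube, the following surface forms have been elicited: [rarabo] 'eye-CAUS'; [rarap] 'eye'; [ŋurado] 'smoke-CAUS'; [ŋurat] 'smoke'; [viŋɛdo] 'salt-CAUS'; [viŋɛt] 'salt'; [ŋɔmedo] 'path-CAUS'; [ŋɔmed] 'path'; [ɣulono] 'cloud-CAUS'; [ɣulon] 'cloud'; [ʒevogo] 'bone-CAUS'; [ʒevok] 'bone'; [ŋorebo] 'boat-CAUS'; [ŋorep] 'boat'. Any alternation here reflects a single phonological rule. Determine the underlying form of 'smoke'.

In [ŋurado] and [ŋurat] the final segment of 'smoke' alternates: [d] ~ [t].
The stem 'path' ([ŋɔmedo], [ŋɔmed]) shows [d] unchanged in both environments, so [d] cannot be basic with [t] derived in isolation.
Therefore /t/ is basic and [d] is derived by intervocalic voicing (voiceless stops become voiced between vowels).

/ŋurat/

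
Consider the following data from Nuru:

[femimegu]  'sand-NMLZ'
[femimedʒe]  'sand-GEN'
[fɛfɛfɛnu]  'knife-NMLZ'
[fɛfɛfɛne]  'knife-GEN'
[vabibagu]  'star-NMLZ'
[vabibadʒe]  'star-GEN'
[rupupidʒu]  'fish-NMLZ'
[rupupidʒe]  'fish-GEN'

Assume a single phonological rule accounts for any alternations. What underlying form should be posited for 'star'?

The stem for 'star' ends in [g] in [vabibagu] but [dʒ] in [vabibadʒe].
But 'fish' keeps [dʒ] in both environments ([rupupidʒu], [rupupidʒe]), so there is no rule changing /dʒ/ to [g] before the NMLZ suffix.
Therefore /g/ is basic and [dʒ] is derived by palatalization before a front vowel (/g/ becomes palato-alveolar [dʒ] before a front vowel).
So 'star' = /vabibag/.

/vabibag/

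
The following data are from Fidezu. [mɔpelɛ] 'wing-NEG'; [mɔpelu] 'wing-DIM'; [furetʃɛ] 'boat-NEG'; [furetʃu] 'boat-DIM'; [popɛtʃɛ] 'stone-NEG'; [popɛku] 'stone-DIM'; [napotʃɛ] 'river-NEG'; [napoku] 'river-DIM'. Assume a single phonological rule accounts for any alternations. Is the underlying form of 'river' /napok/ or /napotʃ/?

/napok/

In [napotʃɛ] and [napoku] the final segment of 'river' alternates: [tʃ] ~ [k].
But 'boat' keeps [tʃ] in both environments ([furetʃɛ], [furetʃu]), so there is no rule changing /tʃ/ to [k] before the DIM suffix.
So /k/ is underlying, and a rule of palatalization before a front vowel — /k/ becomes palato-alveolar [tʃ] before a front vowel — gives [tʃ].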